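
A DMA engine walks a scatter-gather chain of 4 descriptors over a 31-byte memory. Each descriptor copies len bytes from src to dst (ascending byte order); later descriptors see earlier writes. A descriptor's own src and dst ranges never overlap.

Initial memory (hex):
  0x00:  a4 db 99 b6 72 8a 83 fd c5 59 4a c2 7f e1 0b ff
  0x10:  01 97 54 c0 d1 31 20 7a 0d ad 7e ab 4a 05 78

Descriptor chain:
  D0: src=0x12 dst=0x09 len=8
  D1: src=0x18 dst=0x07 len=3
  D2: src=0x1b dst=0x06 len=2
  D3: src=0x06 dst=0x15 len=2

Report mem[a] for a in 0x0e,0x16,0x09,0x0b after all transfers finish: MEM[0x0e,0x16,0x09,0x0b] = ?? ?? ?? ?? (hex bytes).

MEM[0x0e,0x16,0x09,0x0b] = 7a 4a 7e d1

D0: mem[0x09..0x10] <- [54 c0 d1 31 20 7a 0d ad]
D1: mem[0x07..0x09] <- [0d ad 7e]
D2: mem[0x06..0x07] <- [ab 4a]
D3: mem[0x15..0x16] <- [ab 4a]
query mem[0x0e]=0x7a, mem[0x16]=0x4a, mem[0x09]=0x7e, mem[0x0b]=0xd1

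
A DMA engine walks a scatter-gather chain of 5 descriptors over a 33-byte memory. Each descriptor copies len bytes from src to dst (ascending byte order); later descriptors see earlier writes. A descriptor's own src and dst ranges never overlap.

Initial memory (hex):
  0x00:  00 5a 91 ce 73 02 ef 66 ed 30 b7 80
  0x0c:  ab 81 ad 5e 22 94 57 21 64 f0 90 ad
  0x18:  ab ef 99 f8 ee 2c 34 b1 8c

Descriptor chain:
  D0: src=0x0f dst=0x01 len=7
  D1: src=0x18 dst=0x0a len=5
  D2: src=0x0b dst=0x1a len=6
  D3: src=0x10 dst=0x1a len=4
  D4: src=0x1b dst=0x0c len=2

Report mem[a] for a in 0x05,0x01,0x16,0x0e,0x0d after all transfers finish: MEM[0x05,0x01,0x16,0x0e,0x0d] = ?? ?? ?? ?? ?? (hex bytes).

MEM[0x05,0x01,0x16,0x0e,0x0d] = 21 5e 90 ee 57

[0] 0x0f->0x01 len=7 : 5e 22 94 57 21 64 f0
[1] 0x18->0x0a len=5 : ab ef 99 f8 ee
[2] 0x0b->0x1a len=6 : ef 99 f8 ee 5e 22
[3] 0x10->0x1a len=4 : 22 94 57 21
[4] 0x1b->0x0c len=2 : 94 57
query mem[0x05]=0x21, mem[0x01]=0x5e, mem[0x16]=0x90, mem[0x0e]=0xee, mem[0x0d]=0x57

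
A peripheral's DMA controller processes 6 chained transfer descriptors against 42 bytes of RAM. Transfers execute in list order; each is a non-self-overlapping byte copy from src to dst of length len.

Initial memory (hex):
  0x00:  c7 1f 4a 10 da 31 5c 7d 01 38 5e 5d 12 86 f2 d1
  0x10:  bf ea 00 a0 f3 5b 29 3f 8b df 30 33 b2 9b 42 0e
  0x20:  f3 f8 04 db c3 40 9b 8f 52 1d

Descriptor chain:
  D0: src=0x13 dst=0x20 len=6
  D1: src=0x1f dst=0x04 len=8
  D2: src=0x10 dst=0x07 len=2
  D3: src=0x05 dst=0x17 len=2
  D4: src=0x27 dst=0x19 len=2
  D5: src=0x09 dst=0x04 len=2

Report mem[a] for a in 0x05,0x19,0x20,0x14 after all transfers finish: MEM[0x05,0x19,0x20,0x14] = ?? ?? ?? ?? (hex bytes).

  after D0: wrote 6B at 0x20 = a0f35b293f8b
  after D1: wrote 8B at 0x04 = 0ea0f35b293f8b9b
  after D2: wrote 2B at 0x07 = bfea
  after D3: wrote 2B at 0x17 = a0f3
  after D4: wrote 2B at 0x19 = 8f52
  after D5: wrote 2B at 0x04 = 3f8b
query mem[0x05]=0x8b, mem[0x19]=0x8f, mem[0x20]=0xa0, mem[0x14]=0xf3

MEM[0x05,0x19,0x20,0x14] = 8b 8f a0 f3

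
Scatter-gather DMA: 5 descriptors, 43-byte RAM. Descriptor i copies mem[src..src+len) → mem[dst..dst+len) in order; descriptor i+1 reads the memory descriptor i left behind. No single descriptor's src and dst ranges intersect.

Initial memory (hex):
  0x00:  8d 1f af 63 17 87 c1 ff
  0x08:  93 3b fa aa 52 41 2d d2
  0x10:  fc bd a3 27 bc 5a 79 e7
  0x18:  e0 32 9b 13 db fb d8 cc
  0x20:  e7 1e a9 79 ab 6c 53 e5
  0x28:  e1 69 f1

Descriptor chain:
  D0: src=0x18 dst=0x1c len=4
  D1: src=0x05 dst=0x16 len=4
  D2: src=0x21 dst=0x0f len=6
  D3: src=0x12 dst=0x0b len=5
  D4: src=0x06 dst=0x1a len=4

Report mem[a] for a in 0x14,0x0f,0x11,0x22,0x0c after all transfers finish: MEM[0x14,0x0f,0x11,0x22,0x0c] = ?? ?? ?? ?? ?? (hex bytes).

MEM[0x14,0x0f,0x11,0x22,0x0c] = 53 87 79 a9 6c

[0] 0x18->0x1c len=4 : e0 32 9b 13
[1] 0x05->0x16 len=4 : 87 c1 ff 93
[2] 0x21->0x0f len=6 : 1e a9 79 ab 6c 53
[3] 0x12->0x0b len=5 : ab 6c 53 5a 87
[4] 0x06->0x1a len=4 : c1 ff 93 3b
query mem[0x14]=0x53, mem[0x0f]=0x87, mem[0x11]=0x79, mem[0x22]=0xa9, mem[0x0c]=0x6c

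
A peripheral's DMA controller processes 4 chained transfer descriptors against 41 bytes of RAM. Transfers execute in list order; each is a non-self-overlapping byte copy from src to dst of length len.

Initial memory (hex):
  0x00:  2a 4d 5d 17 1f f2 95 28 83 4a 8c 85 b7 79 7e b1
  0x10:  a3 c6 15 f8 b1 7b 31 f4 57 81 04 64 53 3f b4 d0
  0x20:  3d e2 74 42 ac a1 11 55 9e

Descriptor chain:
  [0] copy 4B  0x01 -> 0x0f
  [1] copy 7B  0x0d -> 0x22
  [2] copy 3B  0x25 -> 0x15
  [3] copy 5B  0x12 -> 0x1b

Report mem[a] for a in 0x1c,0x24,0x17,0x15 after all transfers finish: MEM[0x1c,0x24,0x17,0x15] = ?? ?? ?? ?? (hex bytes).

#0 dst[0x0f+4] := {0x4d,0x5d,0x17,0x1f}
#1 dst[0x22+7] := {0x79,0x7e,0x4d,0x5d,0x17,0x1f,0xf8}
#2 dst[0x15+3] := {0x5d,0x17,0x1f}
#3 dst[0x1b+5] := {0x1f,0xf8,0xb1,0x5d,0x17}
query mem[0x1c]=0xf8, mem[0x24]=0x4d, mem[0x17]=0x1f, mem[0x15]=0x5d

MEM[0x1c,0x24,0x17,0x15] = f8 4d 1f 5d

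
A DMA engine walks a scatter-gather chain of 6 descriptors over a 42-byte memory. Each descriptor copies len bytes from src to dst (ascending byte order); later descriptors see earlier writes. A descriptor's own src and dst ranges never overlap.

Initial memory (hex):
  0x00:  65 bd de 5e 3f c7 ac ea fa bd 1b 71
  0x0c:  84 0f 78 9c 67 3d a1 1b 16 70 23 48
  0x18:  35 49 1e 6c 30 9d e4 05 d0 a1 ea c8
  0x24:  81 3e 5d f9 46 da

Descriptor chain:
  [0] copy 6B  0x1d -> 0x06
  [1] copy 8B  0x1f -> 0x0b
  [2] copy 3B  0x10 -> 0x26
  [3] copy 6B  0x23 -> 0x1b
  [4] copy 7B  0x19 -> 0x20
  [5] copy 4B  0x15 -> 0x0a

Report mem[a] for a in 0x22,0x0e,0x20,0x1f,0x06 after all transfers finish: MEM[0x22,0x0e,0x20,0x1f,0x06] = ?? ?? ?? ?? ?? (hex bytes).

MEM[0x22,0x0e,0x20,0x1f,0x06] = c8 ea 49 3e 9d

#0 dst[0x06+6] := {0x9d,0xe4,0x05,0xd0,0xa1,0xea}
#1 dst[0x0b+8] := {0x05,0xd0,0xa1,0xea,0xc8,0x81,0x3e,0x5d}
#2 dst[0x26+3] := {0x81,0x3e,0x5d}
#3 dst[0x1b+6] := {0xc8,0x81,0x3e,0x81,0x3e,0x5d}
#4 dst[0x20+7] := {0x49,0x1e,0xc8,0x81,0x3e,0x81,0x3e}
#5 dst[0x0a+4] := {0x70,0x23,0x48,0x35}
query mem[0x22]=0xc8, mem[0x0e]=0xea, mem[0x20]=0x49, mem[0x1f]=0x3e, mem[0x06]=0x9d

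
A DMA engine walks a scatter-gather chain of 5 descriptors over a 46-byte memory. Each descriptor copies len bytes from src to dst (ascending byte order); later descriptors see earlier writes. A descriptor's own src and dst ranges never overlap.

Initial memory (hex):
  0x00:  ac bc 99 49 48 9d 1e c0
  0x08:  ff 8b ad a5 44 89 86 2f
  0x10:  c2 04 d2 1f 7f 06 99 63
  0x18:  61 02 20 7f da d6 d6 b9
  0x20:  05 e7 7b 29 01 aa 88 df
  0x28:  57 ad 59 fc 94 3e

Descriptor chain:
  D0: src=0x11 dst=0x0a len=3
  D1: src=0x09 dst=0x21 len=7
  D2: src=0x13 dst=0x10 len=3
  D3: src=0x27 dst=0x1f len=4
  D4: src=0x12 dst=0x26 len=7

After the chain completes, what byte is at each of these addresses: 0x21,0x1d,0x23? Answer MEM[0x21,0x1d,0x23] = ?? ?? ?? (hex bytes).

MEM[0x21,0x1d,0x23] = ad d6 d2

[0] 0x11->0x0a len=3 : 04 d2 1f
[1] 0x09->0x21 len=7 : 8b 04 d2 1f 89 86 2f
[2] 0x13->0x10 len=3 : 1f 7f 06
[3] 0x27->0x1f len=4 : 2f 57 ad 59
[4] 0x12->0x26 len=7 : 06 1f 7f 06 99 63 61
query mem[0x21]=0xad, mem[0x1d]=0xd6, mem[0x23]=0xd2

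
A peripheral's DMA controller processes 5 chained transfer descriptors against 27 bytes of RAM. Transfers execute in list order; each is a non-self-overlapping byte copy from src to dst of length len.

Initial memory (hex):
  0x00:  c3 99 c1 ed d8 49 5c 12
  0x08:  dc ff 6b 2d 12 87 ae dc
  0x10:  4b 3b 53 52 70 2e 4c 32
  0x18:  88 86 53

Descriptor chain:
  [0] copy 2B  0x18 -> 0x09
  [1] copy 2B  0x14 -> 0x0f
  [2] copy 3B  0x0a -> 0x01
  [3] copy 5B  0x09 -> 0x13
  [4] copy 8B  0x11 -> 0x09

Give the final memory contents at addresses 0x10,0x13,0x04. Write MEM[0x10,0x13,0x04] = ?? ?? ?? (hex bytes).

[0] 0x18->0x09 len=2 : 88 86
[1] 0x14->0x0f len=2 : 70 2e
[2] 0x0a->0x01 len=3 : 86 2d 12
[3] 0x09->0x13 len=5 : 88 86 2d 12 87
[4] 0x11->0x09 len=8 : 3b 53 88 86 2d 12 87 88
query mem[0x10]=0x88, mem[0x13]=0x88, mem[0x04]=0xd8

MEM[0x10,0x13,0x04] = 88 88 d8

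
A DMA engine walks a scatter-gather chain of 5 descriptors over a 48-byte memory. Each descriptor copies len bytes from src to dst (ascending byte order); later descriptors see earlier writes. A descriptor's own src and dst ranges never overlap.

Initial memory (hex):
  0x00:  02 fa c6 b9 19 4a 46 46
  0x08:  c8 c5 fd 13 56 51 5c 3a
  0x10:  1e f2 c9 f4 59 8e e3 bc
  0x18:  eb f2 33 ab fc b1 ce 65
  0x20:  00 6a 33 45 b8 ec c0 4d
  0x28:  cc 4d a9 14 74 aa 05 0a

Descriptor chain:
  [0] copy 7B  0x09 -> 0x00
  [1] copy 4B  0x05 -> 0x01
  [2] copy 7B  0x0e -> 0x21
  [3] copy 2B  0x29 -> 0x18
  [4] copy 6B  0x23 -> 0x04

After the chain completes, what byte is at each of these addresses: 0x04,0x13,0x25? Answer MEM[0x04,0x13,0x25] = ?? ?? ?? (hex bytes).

#0 dst[0x00+7] := {0xc5,0xfd,0x13,0x56,0x51,0x5c,0x3a}
#1 dst[0x01+4] := {0x5c,0x3a,0x46,0xc8}
#2 dst[0x21+7] := {0x5c,0x3a,0x1e,0xf2,0xc9,0xf4,0x59}
#3 dst[0x18+2] := {0x4d,0xa9}
#4 dst[0x04+6] := {0x1e,0xf2,0xc9,0xf4,0x59,0xcc}
query mem[0x04]=0x1e, mem[0x13]=0xf4, mem[0x25]=0xc9

MEM[0x04,0x13,0x25] = 1e f4 c9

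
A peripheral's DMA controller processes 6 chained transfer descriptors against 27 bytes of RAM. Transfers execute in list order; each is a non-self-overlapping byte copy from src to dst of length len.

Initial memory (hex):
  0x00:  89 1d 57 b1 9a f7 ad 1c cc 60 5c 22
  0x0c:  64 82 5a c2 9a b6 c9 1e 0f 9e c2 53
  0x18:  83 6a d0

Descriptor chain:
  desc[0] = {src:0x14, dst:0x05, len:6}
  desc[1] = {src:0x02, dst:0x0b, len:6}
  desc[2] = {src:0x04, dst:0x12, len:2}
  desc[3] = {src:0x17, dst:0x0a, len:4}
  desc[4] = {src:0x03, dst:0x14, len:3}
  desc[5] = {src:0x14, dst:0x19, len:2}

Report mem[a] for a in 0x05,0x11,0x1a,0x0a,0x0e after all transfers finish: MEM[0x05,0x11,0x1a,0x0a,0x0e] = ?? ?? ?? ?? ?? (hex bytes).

#0 dst[0x05+6] := {0x0f,0x9e,0xc2,0x53,0x83,0x6a}
#1 dst[0x0b+6] := {0x57,0xb1,0x9a,0x0f,0x9e,0xc2}
#2 dst[0x12+2] := {0x9a,0x0f}
#3 dst[0x0a+4] := {0x53,0x83,0x6a,0xd0}
#4 dst[0x14+3] := {0xb1,0x9a,0x0f}
#5 dst[0x19+2] := {0xb1,0x9a}
query mem[0x05]=0x0f, mem[0x11]=0xb6, mem[0x1a]=0x9a, mem[0x0a]=0x53, mem[0x0e]=0x0f

MEM[0x05,0x11,0x1a,0x0a,0x0e] = 0f b6 9a 53 0f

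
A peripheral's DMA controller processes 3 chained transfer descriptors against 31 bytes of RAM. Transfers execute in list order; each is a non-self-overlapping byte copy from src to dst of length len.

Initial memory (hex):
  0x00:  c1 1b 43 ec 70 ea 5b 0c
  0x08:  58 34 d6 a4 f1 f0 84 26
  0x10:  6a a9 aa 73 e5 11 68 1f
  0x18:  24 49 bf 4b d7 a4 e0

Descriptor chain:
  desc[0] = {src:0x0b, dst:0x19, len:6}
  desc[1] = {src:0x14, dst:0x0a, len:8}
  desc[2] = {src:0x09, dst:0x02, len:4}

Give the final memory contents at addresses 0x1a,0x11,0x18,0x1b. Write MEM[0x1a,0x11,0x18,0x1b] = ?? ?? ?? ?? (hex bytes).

#0 dst[0x19+6] := {0xa4,0xf1,0xf0,0x84,0x26,0x6a}
#1 dst[0x0a+8] := {0xe5,0x11,0x68,0x1f,0x24,0xa4,0xf1,0xf0}
#2 dst[0x02+4] := {0x34,0xe5,0x11,0x68}
query mem[0x1a]=0xf1, mem[0x11]=0xf0, mem[0x18]=0x24, mem[0x1b]=0xf0

MEM[0x1a,0x11,0x18,0x1b] = f1 f0 24 f0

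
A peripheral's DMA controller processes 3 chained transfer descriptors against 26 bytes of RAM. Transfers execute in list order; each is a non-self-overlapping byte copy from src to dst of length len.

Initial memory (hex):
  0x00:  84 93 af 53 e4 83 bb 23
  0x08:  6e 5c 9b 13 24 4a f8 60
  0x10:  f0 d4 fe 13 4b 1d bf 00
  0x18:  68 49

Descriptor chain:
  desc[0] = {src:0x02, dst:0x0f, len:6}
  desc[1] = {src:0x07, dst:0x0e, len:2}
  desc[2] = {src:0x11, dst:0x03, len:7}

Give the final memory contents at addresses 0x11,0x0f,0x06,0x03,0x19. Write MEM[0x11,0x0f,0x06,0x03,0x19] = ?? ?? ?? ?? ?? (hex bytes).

MEM[0x11,0x0f,0x06,0x03,0x19] = e4 6e 23 e4 49

[0] 0x02->0x0f len=6 : af 53 e4 83 bb 23
[1] 0x07->0x0e len=2 : 23 6e
[2] 0x11->0x03 len=7 : e4 83 bb 23 1d bf 00
query mem[0x11]=0xe4, mem[0x0f]=0x6e, mem[0x06]=0x23, mem[0x03]=0xe4, mem[0x19]=0x49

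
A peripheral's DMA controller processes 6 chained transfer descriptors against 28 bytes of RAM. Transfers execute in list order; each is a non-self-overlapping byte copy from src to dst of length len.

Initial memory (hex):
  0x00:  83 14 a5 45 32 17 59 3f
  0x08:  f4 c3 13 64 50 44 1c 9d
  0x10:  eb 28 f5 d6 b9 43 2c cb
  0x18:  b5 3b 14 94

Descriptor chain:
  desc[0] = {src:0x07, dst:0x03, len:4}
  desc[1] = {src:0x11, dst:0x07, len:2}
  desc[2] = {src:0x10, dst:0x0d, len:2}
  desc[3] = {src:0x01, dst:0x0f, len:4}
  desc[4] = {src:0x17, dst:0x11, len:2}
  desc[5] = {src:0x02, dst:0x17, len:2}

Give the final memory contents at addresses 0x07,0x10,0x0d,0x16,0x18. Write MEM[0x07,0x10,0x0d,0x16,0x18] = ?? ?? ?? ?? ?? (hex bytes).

D0: mem[0x03..0x06] <- [3f f4 c3 13]
D1: mem[0x07..0x08] <- [28 f5]
D2: mem[0x0d..0x0e] <- [eb 28]
D3: mem[0x0f..0x12] <- [14 a5 3f f4]
D4: mem[0x11..0x12] <- [cb b5]
D5: mem[0x17..0x18] <- [a5 3f]
query mem[0x07]=0x28, mem[0x10]=0xa5, mem[0x0d]=0xeb, mem[0x16]=0x2c, mem[0x18]=0x3f

MEM[0x07,0x10,0x0d,0x16,0x18] = 28 a5 eb 2c 3f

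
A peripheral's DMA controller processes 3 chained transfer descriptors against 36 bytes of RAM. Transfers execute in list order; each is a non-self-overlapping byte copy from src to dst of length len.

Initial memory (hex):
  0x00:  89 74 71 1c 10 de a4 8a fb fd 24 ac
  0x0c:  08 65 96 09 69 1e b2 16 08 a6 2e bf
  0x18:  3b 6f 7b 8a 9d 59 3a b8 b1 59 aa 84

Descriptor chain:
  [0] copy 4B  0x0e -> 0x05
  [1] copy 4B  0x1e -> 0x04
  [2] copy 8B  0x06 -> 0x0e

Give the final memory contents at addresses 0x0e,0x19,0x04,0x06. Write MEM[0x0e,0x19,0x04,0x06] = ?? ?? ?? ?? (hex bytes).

D0: mem[0x05..0x08] <- [96 09 69 1e]
D1: mem[0x04..0x07] <- [3a b8 b1 59]
D2: mem[0x0e..0x15] <- [b1 59 1e fd 24 ac 08 65]
query mem[0x0e]=0xb1, mem[0x19]=0x6f, mem[0x04]=0x3a, mem[0x06]=0xb1

MEM[0x0e,0x19,0x04,0x06] = b1 6f 3a b1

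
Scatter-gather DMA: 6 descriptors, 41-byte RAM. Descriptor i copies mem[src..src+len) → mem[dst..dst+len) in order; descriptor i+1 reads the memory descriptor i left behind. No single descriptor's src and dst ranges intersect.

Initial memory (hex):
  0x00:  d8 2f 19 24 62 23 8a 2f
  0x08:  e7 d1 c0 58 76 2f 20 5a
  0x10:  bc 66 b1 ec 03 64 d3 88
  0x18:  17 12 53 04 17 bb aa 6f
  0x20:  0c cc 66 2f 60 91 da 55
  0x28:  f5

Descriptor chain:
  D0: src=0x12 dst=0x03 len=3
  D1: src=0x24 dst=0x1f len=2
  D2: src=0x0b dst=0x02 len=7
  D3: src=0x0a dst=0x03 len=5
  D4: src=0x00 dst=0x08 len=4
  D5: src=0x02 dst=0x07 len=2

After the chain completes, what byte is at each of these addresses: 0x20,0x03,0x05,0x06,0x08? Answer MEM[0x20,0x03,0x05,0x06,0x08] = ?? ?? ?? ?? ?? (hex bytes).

D0: mem[0x03..0x05] <- [b1 ec 03]
D1: mem[0x1f..0x20] <- [60 91]
D2: mem[0x02..0x08] <- [58 76 2f 20 5a bc 66]
D3: mem[0x03..0x07] <- [c0 58 76 2f 20]
D4: mem[0x08..0x0b] <- [d8 2f 58 c0]
D5: mem[0x07..0x08] <- [58 c0]
query mem[0x20]=0x91, mem[0x03]=0xc0, mem[0x05]=0x76, mem[0x06]=0x2f, mem[0x08]=0xc0

MEM[0x20,0x03,0x05,0x06,0x08] = 91 c0 76 2f c0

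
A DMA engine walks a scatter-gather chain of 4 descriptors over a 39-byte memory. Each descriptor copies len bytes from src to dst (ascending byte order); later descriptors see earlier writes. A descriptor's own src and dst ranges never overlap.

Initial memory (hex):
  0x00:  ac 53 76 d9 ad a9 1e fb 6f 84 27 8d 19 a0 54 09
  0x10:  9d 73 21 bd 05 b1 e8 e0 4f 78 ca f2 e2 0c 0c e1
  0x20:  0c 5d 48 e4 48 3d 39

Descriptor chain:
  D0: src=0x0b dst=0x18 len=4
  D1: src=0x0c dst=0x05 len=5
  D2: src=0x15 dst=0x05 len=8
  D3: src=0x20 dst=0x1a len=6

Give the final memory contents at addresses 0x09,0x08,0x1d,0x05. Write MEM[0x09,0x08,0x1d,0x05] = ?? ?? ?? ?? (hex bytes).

[0] 0x0b->0x18 len=4 : 8d 19 a0 54
[1] 0x0c->0x05 len=5 : 19 a0 54 09 9d
[2] 0x15->0x05 len=8 : b1 e8 e0 8d 19 a0 54 e2
[3] 0x20->0x1a len=6 : 0c 5d 48 e4 48 3d
query mem[0x09]=0x19, mem[0x08]=0x8d, mem[0x1d]=0xe4, mem[0x05]=0xb1

MEM[0x09,0x08,0x1d,0x05] = 19 8d e4 b1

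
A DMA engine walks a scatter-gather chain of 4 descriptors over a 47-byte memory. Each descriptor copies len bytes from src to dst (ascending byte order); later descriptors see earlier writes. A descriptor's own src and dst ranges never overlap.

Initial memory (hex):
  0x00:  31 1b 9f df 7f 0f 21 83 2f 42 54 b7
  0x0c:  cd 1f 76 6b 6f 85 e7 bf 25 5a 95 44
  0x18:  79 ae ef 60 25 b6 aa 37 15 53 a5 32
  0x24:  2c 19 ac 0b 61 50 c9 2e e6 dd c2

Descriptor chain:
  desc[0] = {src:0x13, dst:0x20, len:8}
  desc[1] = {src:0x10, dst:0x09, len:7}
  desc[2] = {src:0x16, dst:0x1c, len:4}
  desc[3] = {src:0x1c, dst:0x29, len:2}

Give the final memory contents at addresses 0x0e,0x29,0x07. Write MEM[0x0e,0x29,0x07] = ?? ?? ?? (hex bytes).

MEM[0x0e,0x29,0x07] = 5a 95 83

D0: mem[0x20..0x27] <- [bf 25 5a 95 44 79 ae ef]
D1: mem[0x09..0x0f] <- [6f 85 e7 bf 25 5a 95]
D2: mem[0x1c..0x1f] <- [95 44 79 ae]
D3: mem[0x29..0x2a] <- [95 44]
query mem[0x0e]=0x5a, mem[0x29]=0x95, mem[0x07]=0x83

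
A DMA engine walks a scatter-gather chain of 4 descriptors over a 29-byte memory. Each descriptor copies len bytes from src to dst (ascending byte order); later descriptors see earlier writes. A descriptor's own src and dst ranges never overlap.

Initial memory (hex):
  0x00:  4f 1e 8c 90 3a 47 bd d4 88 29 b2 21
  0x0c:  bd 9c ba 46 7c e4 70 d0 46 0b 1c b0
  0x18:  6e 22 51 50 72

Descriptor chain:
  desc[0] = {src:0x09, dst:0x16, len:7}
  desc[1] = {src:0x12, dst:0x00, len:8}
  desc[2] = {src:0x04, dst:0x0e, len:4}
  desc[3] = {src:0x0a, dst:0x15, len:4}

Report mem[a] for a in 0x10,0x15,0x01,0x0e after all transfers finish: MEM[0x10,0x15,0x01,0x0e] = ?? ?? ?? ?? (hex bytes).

MEM[0x10,0x15,0x01,0x0e] = 21 b2 d0 29

[0] 0x09->0x16 len=7 : 29 b2 21 bd 9c ba 46
[1] 0x12->0x00 len=8 : 70 d0 46 0b 29 b2 21 bd
[2] 0x04->0x0e len=4 : 29 b2 21 bd
[3] 0x0a->0x15 len=4 : b2 21 bd 9c
query mem[0x10]=0x21, mem[0x15]=0xb2, mem[0x01]=0xd0, mem[0x0e]=0x29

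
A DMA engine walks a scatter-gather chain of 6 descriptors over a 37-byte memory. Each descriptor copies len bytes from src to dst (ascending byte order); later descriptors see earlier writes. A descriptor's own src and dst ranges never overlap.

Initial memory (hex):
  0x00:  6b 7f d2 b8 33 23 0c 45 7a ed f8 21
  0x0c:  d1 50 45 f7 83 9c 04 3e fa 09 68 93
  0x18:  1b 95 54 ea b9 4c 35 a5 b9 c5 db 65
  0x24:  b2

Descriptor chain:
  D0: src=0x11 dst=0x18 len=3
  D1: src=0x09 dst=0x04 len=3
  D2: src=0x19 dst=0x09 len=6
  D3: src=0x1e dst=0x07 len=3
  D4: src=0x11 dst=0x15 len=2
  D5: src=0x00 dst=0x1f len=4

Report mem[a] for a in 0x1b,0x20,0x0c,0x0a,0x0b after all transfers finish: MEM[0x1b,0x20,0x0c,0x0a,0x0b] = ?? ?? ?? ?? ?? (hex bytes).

MEM[0x1b,0x20,0x0c,0x0a,0x0b] = ea 7f b9 3e ea

#0 dst[0x18+3] := {0x9c,0x04,0x3e}
#1 dst[0x04+3] := {0xed,0xf8,0x21}
#2 dst[0x09+6] := {0x04,0x3e,0xea,0xb9,0x4c,0x35}
#3 dst[0x07+3] := {0x35,0xa5,0xb9}
#4 dst[0x15+2] := {0x9c,0x04}
#5 dst[0x1f+4] := {0x6b,0x7f,0xd2,0xb8}
query mem[0x1b]=0xea, mem[0x20]=0x7f, mem[0x0c]=0xb9, mem[0x0a]=0x3e, mem[0x0b]=0xea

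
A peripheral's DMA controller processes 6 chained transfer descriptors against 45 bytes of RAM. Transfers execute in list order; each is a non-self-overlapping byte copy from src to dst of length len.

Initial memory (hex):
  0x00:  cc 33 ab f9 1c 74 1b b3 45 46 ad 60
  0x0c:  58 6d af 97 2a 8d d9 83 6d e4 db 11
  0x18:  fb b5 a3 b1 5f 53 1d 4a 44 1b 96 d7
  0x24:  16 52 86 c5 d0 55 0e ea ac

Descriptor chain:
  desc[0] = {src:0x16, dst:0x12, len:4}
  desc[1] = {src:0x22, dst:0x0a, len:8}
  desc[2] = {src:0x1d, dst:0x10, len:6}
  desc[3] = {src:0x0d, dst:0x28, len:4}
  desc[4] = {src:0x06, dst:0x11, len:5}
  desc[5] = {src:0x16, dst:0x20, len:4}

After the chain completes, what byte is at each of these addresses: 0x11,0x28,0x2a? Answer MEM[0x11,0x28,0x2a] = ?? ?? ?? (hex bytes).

[0] 0x16->0x12 len=4 : db 11 fb b5
[1] 0x22->0x0a len=8 : 96 d7 16 52 86 c5 d0 55
[2] 0x1d->0x10 len=6 : 53 1d 4a 44 1b 96
[3] 0x0d->0x28 len=4 : 52 86 c5 53
[4] 0x06->0x11 len=5 : 1b b3 45 46 96
[5] 0x16->0x20 len=4 : db 11 fb b5
query mem[0x11]=0x1b, mem[0x28]=0x52, mem[0x2a]=0xc5

MEM[0x11,0x28,0x2a] = 1b 52 c5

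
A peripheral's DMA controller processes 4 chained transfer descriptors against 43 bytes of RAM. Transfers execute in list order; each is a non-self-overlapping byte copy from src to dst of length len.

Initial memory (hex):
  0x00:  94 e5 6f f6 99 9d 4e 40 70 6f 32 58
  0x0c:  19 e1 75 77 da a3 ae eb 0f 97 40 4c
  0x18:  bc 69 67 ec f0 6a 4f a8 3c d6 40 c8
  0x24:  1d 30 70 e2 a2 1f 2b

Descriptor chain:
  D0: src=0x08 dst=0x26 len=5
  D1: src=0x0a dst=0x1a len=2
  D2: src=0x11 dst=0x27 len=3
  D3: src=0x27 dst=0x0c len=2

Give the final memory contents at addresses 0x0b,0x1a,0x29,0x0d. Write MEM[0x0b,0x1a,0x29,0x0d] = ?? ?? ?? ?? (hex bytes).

MEM[0x0b,0x1a,0x29,0x0d] = 58 32 eb ae

[0] 0x08->0x26 len=5 : 70 6f 32 58 19
[1] 0x0a->0x1a len=2 : 32 58
[2] 0x11->0x27 len=3 : a3 ae eb
[3] 0x27->0x0c len=2 : a3 ae
query mem[0x0b]=0x58, mem[0x1a]=0x32, mem[0x29]=0xeb, mem[0x0d]=0xae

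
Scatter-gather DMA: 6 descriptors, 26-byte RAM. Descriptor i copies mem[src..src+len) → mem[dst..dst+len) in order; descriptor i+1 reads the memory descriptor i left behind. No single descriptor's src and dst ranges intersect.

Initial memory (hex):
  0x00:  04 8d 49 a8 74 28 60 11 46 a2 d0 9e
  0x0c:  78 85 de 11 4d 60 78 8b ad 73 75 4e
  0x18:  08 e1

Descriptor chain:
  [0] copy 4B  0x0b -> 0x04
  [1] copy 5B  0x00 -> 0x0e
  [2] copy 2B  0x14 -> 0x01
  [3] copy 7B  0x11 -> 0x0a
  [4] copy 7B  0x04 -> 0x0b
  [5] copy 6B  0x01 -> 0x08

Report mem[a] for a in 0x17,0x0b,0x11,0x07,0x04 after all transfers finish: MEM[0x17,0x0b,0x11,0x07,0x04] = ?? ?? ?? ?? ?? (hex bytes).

MEM[0x17,0x0b,0x11,0x07,0x04] = 4e 9e a8 de 9e

[0] 0x0b->0x04 len=4 : 9e 78 85 de
[1] 0x00->0x0e len=5 : 04 8d 49 a8 9e
[2] 0x14->0x01 len=2 : ad 73
[3] 0x11->0x0a len=7 : a8 9e 8b ad 73 75 4e
[4] 0x04->0x0b len=7 : 9e 78 85 de 46 a2 a8
[5] 0x01->0x08 len=6 : ad 73 a8 9e 78 85
query mem[0x17]=0x4e, mem[0x0b]=0x9e, mem[0x11]=0xa8, mem[0x07]=0xde, mem[0x04]=0x9e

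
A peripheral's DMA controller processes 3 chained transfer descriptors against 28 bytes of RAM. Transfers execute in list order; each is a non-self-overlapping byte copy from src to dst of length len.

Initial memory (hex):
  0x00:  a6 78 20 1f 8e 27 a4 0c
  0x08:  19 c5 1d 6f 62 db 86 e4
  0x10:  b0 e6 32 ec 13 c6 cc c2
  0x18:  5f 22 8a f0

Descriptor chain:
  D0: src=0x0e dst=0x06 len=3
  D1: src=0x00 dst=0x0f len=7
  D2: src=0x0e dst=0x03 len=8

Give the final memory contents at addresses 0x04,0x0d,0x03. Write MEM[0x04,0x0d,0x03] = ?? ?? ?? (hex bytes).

D0: mem[0x06..0x08] <- [86 e4 b0]
D1: mem[0x0f..0x15] <- [a6 78 20 1f 8e 27 86]
D2: mem[0x03..0x0a] <- [86 a6 78 20 1f 8e 27 86]
query mem[0x04]=0xa6, mem[0x0d]=0xdb, mem[0x03]=0x86

MEM[0x04,0x0d,0x03] = a6 db 86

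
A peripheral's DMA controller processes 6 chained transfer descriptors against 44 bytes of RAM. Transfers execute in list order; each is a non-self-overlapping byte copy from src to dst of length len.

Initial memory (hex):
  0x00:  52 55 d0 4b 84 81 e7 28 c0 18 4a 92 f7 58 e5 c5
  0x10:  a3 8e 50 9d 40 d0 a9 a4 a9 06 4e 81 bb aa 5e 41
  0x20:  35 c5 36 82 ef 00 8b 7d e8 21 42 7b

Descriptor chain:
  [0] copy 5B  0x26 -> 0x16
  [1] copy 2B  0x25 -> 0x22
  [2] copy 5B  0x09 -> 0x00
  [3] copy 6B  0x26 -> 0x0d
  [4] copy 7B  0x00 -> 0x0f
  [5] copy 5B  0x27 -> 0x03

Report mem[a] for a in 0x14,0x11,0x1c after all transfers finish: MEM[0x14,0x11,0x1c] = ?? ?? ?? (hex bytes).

MEM[0x14,0x11,0x1c] = 81 92 bb

#0 dst[0x16+5] := {0x8b,0x7d,0xe8,0x21,0x42}
#1 dst[0x22+2] := {0x00,0x8b}
#2 dst[0x00+5] := {0x18,0x4a,0x92,0xf7,0x58}
#3 dst[0x0d+6] := {0x8b,0x7d,0xe8,0x21,0x42,0x7b}
#4 dst[0x0f+7] := {0x18,0x4a,0x92,0xf7,0x58,0x81,0xe7}
#5 dst[0x03+5] := {0x7d,0xe8,0x21,0x42,0x7b}
query mem[0x14]=0x81, mem[0x11]=0x92, mem[0x1c]=0xbb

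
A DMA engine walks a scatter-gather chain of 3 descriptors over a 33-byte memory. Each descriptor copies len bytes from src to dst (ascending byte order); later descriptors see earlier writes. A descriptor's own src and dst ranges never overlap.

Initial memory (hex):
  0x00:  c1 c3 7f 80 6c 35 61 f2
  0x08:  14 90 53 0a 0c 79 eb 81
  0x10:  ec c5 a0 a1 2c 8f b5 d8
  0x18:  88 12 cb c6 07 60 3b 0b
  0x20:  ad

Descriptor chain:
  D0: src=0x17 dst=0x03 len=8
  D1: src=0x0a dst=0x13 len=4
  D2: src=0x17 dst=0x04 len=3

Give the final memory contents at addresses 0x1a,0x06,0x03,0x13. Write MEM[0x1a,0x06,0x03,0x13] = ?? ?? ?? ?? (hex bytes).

MEM[0x1a,0x06,0x03,0x13] = cb 12 d8 3b

D0: mem[0x03..0x0a] <- [d8 88 12 cb c6 07 60 3b]
D1: mem[0x13..0x16] <- [3b 0a 0c 79]
D2: mem[0x04..0x06] <- [d8 88 12]
query mem[0x1a]=0xcb, mem[0x06]=0x12, mem[0x03]=0xd8, mem[0x13]=0x3b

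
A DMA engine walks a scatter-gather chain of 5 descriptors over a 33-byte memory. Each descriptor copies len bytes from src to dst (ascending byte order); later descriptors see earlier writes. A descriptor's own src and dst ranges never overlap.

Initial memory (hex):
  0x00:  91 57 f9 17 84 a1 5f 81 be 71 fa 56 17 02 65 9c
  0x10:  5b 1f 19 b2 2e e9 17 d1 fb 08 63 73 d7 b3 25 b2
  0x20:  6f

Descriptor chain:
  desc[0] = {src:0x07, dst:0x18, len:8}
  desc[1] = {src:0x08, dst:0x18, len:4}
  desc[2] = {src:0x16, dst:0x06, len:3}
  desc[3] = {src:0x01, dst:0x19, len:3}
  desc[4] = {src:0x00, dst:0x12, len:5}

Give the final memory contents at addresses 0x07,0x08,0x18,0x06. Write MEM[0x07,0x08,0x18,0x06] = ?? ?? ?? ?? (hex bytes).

MEM[0x07,0x08,0x18,0x06] = d1 be be 17

#0 dst[0x18+8] := {0x81,0xbe,0x71,0xfa,0x56,0x17,0x02,0x65}
#1 dst[0x18+4] := {0xbe,0x71,0xfa,0x56}
#2 dst[0x06+3] := {0x17,0xd1,0xbe}
#3 dst[0x19+3] := {0x57,0xf9,0x17}
#4 dst[0x12+5] := {0x91,0x57,0xf9,0x17,0x84}
query mem[0x07]=0xd1, mem[0x08]=0xbe, mem[0x18]=0xbe, mem[0x06]=0x17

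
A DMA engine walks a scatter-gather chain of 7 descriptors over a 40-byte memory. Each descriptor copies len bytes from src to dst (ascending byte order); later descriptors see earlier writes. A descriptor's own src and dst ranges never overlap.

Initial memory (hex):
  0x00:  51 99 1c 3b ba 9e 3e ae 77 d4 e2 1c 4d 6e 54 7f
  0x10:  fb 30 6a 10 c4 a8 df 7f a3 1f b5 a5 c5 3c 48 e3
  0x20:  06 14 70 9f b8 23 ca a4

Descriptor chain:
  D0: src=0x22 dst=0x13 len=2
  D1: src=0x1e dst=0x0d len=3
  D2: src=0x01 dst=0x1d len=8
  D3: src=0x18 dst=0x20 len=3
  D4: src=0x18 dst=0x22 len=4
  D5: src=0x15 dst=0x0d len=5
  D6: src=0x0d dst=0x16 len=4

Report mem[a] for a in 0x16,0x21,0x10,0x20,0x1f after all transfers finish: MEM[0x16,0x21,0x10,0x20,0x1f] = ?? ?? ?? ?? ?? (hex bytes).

D0: mem[0x13..0x14] <- [70 9f]
D1: mem[0x0d..0x0f] <- [48 e3 06]
D2: mem[0x1d..0x24] <- [99 1c 3b ba 9e 3e ae 77]
D3: mem[0x20..0x22] <- [a3 1f b5]
D4: mem[0x22..0x25] <- [a3 1f b5 a5]
D5: mem[0x0d..0x11] <- [a8 df 7f a3 1f]
D6: mem[0x16..0x19] <- [a8 df 7f a3]
query mem[0x16]=0xa8, mem[0x21]=0x1f, mem[0x10]=0xa3, mem[0x20]=0xa3, mem[0x1f]=0x3b

MEM[0x16,0x21,0x10,0x20,0x1f] = a8 1f a3 a3 3b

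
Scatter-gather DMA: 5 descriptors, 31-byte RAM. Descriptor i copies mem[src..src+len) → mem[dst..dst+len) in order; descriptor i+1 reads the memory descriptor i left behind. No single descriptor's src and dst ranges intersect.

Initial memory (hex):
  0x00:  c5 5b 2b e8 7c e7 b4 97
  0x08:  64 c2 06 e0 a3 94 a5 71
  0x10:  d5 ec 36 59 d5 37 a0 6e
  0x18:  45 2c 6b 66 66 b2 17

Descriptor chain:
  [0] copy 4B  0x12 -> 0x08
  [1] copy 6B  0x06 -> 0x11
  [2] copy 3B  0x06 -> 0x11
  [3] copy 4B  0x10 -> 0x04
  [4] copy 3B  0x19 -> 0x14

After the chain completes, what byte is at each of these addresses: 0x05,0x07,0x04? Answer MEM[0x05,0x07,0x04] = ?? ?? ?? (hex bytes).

[0] 0x12->0x08 len=4 : 36 59 d5 37
[1] 0x06->0x11 len=6 : b4 97 36 59 d5 37
[2] 0x06->0x11 len=3 : b4 97 36
[3] 0x10->0x04 len=4 : d5 b4 97 36
[4] 0x19->0x14 len=3 : 2c 6b 66
query mem[0x05]=0xb4, mem[0x07]=0x36, mem[0x04]=0xd5

MEM[0x05,0x07,0x04] = b4 36 d5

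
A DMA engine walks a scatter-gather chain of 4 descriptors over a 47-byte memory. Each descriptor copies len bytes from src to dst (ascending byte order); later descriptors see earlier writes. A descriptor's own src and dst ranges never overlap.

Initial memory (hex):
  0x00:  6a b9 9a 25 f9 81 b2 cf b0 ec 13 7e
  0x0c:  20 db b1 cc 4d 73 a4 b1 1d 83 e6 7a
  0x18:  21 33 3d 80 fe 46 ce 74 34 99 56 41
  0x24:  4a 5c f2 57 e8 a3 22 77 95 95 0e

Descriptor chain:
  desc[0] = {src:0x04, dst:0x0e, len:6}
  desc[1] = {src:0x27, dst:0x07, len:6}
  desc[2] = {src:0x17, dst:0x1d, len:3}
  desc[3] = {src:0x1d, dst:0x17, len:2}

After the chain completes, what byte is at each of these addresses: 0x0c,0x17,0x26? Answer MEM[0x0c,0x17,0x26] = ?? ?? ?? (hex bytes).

MEM[0x0c,0x17,0x26] = 95 7a f2

D0: mem[0x0e..0x13] <- [f9 81 b2 cf b0 ec]
D1: mem[0x07..0x0c] <- [57 e8 a3 22 77 95]
D2: mem[0x1d..0x1f] <- [7a 21 33]
D3: mem[0x17..0x18] <- [7a 21]
query mem[0x0c]=0x95, mem[0x17]=0x7a, mem[0x26]=0xf2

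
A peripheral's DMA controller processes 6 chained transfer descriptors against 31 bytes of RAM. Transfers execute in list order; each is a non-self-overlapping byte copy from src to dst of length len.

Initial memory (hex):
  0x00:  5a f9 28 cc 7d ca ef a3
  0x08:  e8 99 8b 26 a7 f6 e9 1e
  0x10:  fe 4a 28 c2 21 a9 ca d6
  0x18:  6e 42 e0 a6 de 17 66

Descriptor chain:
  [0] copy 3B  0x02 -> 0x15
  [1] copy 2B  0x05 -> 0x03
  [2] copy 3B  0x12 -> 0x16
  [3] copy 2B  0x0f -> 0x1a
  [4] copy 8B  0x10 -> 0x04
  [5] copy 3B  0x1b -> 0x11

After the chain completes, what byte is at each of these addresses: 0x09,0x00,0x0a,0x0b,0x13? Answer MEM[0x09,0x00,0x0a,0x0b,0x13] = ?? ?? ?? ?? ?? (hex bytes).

D0: mem[0x15..0x17] <- [28 cc 7d]
D1: mem[0x03..0x04] <- [ca ef]
D2: mem[0x16..0x18] <- [28 c2 21]
D3: mem[0x1a..0x1b] <- [1e fe]
D4: mem[0x04..0x0b] <- [fe 4a 28 c2 21 28 28 c2]
D5: mem[0x11..0x13] <- [fe de 17]
query mem[0x09]=0x28, mem[0x00]=0x5a, mem[0x0a]=0x28, mem[0x0b]=0xc2, mem[0x13]=0x17

MEM[0x09,0x00,0x0a,0x0b,0x13] = 28 5a 28 c2 17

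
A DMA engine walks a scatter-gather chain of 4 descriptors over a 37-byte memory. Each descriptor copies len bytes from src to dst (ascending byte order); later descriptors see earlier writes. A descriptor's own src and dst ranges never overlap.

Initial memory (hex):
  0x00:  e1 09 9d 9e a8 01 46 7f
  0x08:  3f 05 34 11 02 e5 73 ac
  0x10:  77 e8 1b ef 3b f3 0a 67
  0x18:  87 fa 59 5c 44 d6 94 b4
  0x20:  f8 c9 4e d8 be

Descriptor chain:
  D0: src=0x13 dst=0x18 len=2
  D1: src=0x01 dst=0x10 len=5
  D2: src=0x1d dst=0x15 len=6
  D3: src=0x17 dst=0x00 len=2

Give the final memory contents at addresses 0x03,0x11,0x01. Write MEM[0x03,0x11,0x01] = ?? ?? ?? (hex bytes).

#0 dst[0x18+2] := {0xef,0x3b}
#1 dst[0x10+5] := {0x09,0x9d,0x9e,0xa8,0x01}
#2 dst[0x15+6] := {0xd6,0x94,0xb4,0xf8,0xc9,0x4e}
#3 dst[0x00+2] := {0xb4,0xf8}
query mem[0x03]=0x9e, mem[0x11]=0x9d, mem[0x01]=0xf8

MEM[0x03,0x11,0x01] = 9e 9d f8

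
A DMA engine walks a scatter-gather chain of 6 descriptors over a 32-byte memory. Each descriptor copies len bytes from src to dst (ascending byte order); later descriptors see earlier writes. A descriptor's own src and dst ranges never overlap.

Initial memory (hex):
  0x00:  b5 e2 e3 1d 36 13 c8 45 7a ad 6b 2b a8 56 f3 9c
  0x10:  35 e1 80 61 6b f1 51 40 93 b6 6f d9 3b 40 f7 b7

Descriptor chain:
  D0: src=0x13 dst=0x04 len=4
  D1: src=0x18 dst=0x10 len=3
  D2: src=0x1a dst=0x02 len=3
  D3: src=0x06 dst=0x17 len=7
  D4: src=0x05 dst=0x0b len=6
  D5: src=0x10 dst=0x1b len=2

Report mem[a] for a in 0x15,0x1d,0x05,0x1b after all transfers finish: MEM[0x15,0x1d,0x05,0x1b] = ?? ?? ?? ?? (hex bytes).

MEM[0x15,0x1d,0x05,0x1b] = f1 a8 6b 6b

#0 dst[0x04+4] := {0x61,0x6b,0xf1,0x51}
#1 dst[0x10+3] := {0x93,0xb6,0x6f}
#2 dst[0x02+3] := {0x6f,0xd9,0x3b}
#3 dst[0x17+7] := {0xf1,0x51,0x7a,0xad,0x6b,0x2b,0xa8}
#4 dst[0x0b+6] := {0x6b,0xf1,0x51,0x7a,0xad,0x6b}
#5 dst[0x1b+2] := {0x6b,0xb6}
query mem[0x15]=0xf1, mem[0x1d]=0xa8, mem[0x05]=0x6b, mem[0x1b]=0x6b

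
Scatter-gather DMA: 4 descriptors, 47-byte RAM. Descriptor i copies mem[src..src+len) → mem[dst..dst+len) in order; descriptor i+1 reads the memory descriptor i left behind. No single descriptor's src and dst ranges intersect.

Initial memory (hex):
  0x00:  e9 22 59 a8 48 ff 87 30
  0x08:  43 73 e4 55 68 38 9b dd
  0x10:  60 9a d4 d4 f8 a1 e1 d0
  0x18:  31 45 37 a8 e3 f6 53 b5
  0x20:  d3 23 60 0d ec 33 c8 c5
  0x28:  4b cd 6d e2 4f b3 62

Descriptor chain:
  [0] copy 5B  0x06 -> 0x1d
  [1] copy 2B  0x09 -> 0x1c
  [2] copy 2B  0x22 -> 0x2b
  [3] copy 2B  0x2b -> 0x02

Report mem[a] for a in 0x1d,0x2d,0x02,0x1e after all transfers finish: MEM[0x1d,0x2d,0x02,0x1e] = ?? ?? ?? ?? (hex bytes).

#0 dst[0x1d+5] := {0x87,0x30,0x43,0x73,0xe4}
#1 dst[0x1c+2] := {0x73,0xe4}
#2 dst[0x2b+2] := {0x60,0x0d}
#3 dst[0x02+2] := {0x60,0x0d}
query mem[0x1d]=0xe4, mem[0x2d]=0xb3, mem[0x02]=0x60, mem[0x1e]=0x30

MEM[0x1d,0x2d,0x02,0x1e] = e4 b3 60 30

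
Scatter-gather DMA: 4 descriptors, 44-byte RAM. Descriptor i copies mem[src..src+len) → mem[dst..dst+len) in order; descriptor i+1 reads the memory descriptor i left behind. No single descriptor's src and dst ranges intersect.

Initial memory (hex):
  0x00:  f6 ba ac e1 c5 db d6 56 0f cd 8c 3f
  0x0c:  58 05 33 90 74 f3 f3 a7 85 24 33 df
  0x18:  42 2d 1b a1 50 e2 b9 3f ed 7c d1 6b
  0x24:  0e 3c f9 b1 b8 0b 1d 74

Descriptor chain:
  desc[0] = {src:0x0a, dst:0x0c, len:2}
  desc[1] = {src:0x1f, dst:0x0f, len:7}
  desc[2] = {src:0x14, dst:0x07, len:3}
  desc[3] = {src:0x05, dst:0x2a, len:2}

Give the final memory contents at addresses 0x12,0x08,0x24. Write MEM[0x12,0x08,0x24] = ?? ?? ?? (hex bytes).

D0: mem[0x0c..0x0d] <- [8c 3f]
D1: mem[0x0f..0x15] <- [3f ed 7c d1 6b 0e 3c]
D2: mem[0x07..0x09] <- [0e 3c 33]
D3: mem[0x2a..0x2b] <- [db d6]
query mem[0x12]=0xd1, mem[0x08]=0x3c, mem[0x24]=0x0e

MEM[0x12,0x08,0x24] = d1 3c 0e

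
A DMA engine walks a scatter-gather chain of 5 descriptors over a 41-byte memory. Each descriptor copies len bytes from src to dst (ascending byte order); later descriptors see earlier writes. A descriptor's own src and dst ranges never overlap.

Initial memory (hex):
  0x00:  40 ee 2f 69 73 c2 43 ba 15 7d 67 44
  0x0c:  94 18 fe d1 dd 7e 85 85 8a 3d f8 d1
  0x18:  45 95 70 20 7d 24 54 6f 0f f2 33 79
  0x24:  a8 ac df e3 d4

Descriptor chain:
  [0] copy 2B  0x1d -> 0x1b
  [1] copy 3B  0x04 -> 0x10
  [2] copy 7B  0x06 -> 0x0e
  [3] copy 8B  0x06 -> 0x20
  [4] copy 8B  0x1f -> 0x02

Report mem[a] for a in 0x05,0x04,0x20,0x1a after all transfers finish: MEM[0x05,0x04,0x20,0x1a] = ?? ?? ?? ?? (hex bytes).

MEM[0x05,0x04,0x20,0x1a] = 15 ba 43 70

#0 dst[0x1b+2] := {0x24,0x54}
#1 dst[0x10+3] := {0x73,0xc2,0x43}
#2 dst[0x0e+7] := {0x43,0xba,0x15,0x7d,0x67,0x44,0x94}
#3 dst[0x20+8] := {0x43,0xba,0x15,0x7d,0x67,0x44,0x94,0x18}
#4 dst[0x02+8] := {0x6f,0x43,0xba,0x15,0x7d,0x67,0x44,0x94}
query mem[0x05]=0x15, mem[0x04]=0xba, mem[0x20]=0x43, mem[0x1a]=0x70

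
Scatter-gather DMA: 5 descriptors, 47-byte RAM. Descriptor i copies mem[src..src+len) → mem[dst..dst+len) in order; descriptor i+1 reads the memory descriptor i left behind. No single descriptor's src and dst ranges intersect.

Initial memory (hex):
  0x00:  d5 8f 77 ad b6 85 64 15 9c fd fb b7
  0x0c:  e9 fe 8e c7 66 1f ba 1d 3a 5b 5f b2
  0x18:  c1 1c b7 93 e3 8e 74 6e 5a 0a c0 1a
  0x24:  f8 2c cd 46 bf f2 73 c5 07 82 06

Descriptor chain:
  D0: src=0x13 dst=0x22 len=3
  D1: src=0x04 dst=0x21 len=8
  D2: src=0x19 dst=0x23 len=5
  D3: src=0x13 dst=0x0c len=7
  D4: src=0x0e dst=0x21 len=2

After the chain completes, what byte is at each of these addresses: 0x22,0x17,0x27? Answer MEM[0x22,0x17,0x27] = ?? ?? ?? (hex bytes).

#0 dst[0x22+3] := {0x1d,0x3a,0x5b}
#1 dst[0x21+8] := {0xb6,0x85,0x64,0x15,0x9c,0xfd,0xfb,0xb7}
#2 dst[0x23+5] := {0x1c,0xb7,0x93,0xe3,0x8e}
#3 dst[0x0c+7] := {0x1d,0x3a,0x5b,0x5f,0xb2,0xc1,0x1c}
#4 dst[0x21+2] := {0x5b,0x5f}
query mem[0x22]=0x5f, mem[0x17]=0xb2, mem[0x27]=0x8e

MEM[0x22,0x17,0x27] = 5f b2 8e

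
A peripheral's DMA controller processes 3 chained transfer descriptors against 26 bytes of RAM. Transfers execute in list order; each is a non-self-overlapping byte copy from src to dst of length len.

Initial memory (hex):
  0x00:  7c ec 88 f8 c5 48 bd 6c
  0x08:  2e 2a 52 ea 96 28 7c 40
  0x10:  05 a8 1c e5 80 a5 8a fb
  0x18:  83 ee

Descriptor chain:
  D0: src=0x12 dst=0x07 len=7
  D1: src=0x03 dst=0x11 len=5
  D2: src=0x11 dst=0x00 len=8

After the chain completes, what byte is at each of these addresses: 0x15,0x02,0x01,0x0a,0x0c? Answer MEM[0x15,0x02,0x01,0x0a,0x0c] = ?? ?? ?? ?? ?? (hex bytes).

  after D0: wrote 7B at 0x07 = 1ce580a58afb83
  after D1: wrote 5B at 0x11 = f8c548bd1c
  after D2: wrote 8B at 0x00 = f8c548bd1c8afb83
query mem[0x15]=0x1c, mem[0x02]=0x48, mem[0x01]=0xc5, mem[0x0a]=0xa5, mem[0x0c]=0xfb

MEM[0x15,0x02,0x01,0x0a,0x0c] = 1c 48 c5 a5 fb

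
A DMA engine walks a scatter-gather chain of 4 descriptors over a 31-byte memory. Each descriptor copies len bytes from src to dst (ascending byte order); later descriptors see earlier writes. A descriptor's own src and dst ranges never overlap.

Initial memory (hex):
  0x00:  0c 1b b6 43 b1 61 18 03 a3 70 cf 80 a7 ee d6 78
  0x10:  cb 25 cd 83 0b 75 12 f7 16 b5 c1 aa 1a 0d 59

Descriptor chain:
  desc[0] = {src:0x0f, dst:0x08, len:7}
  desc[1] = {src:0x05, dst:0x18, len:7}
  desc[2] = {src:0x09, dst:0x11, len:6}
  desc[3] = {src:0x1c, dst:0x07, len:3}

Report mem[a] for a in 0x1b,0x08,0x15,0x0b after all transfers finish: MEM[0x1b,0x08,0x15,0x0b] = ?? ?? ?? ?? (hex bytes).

MEM[0x1b,0x08,0x15,0x0b] = 78 25 0b cd

#0 dst[0x08+7] := {0x78,0xcb,0x25,0xcd,0x83,0x0b,0x75}
#1 dst[0x18+7] := {0x61,0x18,0x03,0x78,0xcb,0x25,0xcd}
#2 dst[0x11+6] := {0xcb,0x25,0xcd,0x83,0x0b,0x75}
#3 dst[0x07+3] := {0xcb,0x25,0xcd}
query mem[0x1b]=0x78, mem[0x08]=0x25, mem[0x15]=0x0b, mem[0x0b]=0xcd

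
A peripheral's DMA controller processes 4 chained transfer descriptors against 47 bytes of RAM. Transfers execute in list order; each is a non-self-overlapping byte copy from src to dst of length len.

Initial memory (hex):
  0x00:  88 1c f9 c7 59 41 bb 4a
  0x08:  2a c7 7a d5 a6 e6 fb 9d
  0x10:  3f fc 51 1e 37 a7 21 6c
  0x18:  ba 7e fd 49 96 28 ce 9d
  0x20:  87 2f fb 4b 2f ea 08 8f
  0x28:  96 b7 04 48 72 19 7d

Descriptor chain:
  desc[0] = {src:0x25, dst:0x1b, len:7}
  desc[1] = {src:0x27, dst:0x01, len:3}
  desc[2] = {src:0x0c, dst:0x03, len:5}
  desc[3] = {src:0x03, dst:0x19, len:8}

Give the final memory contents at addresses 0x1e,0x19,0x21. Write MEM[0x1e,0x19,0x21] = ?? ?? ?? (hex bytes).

MEM[0x1e,0x19,0x21] = 2a a6 48

#0 dst[0x1b+7] := {0xea,0x08,0x8f,0x96,0xb7,0x04,0x48}
#1 dst[0x01+3] := {0x8f,0x96,0xb7}
#2 dst[0x03+5] := {0xa6,0xe6,0xfb,0x9d,0x3f}
#3 dst[0x19+8] := {0xa6,0xe6,0xfb,0x9d,0x3f,0x2a,0xc7,0x7a}
query mem[0x1e]=0x2a, mem[0x19]=0xa6, mem[0x21]=0x48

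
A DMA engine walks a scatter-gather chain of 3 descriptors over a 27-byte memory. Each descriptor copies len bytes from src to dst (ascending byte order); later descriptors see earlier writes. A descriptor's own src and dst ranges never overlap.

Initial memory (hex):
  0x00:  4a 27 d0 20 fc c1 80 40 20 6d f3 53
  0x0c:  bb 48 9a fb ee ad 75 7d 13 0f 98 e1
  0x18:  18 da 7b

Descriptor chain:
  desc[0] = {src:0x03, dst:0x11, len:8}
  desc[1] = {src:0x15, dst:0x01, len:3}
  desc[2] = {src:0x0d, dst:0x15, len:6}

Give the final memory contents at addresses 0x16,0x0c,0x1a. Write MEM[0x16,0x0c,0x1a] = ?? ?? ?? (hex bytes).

MEM[0x16,0x0c,0x1a] = 9a bb fc

D0: mem[0x11..0x18] <- [20 fc c1 80 40 20 6d f3]
D1: mem[0x01..0x03] <- [40 20 6d]
D2: mem[0x15..0x1a] <- [48 9a fb ee 20 fc]
query mem[0x16]=0x9a, mem[0x0c]=0xbb, mem[0x1a]=0xfc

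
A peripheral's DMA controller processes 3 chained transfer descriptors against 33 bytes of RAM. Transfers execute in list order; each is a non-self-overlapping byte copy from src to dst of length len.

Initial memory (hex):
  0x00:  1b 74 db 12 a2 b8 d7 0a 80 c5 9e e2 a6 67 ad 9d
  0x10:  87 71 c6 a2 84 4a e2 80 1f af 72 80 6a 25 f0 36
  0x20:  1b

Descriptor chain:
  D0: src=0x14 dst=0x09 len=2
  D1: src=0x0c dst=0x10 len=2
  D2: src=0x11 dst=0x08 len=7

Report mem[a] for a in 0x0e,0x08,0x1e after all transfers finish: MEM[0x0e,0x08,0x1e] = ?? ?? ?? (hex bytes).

D0: mem[0x09..0x0a] <- [84 4a]
D1: mem[0x10..0x11] <- [a6 67]
D2: mem[0x08..0x0e] <- [67 c6 a2 84 4a e2 80]
query mem[0x0e]=0x80, mem[0x08]=0x67, mem[0x1e]=0xf0

MEM[0x0e,0x08,0x1e] = 80 67 f0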